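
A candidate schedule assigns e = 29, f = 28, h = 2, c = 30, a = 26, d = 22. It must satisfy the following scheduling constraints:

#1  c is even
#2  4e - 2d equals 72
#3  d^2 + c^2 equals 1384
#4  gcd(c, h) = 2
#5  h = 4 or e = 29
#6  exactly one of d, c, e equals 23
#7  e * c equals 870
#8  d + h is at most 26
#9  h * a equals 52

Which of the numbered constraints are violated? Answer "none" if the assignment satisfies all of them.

The assignment fails constraint 6.

#1 c = 30 is even — holds.
#2 4e - 2d = 4(29) - 2(22) = 72 — holds.
#3 d^2 + c^2 = 22^2 + 30^2 = 484 + 900 = 1384 — holds.
#4 gcd(30, 2) = 2 — holds.
#5 h = 2 ≠ 4, but e = 29 = 29 (second disjunct) — holds.
#6 d=22, c=30, e=29; 0 of them equal 23, not exactly one — fails.
#7 e * c = 29 * 30 = 870 — holds.
#8 d + h = 22 + 2 = 24; 24 ≤ 26 — holds.
#9 h * a = 2 * 26 = 52 — holds.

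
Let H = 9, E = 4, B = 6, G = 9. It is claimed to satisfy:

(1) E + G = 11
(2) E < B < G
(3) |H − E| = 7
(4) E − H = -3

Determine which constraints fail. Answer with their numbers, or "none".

(1) E + G = 4 + 9 = 13, not 11 — violated.
(2) values 4 < 6 < 9 — satisfied.
(3) |9 − 4| = 5, not 7 — violated.
(4) E − H = 4 − 9 = -5, not -3 — violated.

Violated: 1, 3, and 4.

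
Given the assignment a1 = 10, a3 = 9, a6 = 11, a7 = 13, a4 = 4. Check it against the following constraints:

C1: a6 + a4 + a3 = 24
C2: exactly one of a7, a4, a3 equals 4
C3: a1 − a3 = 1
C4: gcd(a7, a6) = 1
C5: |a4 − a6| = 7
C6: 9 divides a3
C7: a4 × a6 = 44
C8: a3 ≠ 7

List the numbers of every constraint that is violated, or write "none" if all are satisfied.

None — every constraint holds.

C1: a6 + a4 + a3 = 11 + 4 + 9 = 24 — OK.
C2: a7=13, a4=4, a3=9; 1 of them equals 4 — OK.
C3: a1 − a3 = 10 − 9 = 1 — OK.
C4: gcd(13, 11) = 1 — OK.
C5: |4 − 11| = 7 — OK.
C6: 9 / 9 = 1, so 9 divides 9 — OK.
C7: a4 × a6 = 4 × 11 = 44 — OK.
C8: a3 = 9, and 9 ≠ 7 — OK.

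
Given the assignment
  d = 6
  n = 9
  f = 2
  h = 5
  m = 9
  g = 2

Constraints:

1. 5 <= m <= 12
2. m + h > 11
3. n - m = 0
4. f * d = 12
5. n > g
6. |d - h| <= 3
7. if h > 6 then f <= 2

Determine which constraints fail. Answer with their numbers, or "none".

1. m = 9 lies in [5, 12] — OK.
2. m + h = 9 + 5 = 14; 14 > 11 — OK.
3. n - m = 9 - 9 = 0 — OK.
4. f * d = 2 * 6 = 12 — OK.
5. n = 9, g = 2; 9 > 2 — OK.
6. |6 - 5| = 1; 1 ≤ 3 — OK.
7. h = 5, not > 6; antecedent false, conditional vacuously true — OK.

None — every constraint holds.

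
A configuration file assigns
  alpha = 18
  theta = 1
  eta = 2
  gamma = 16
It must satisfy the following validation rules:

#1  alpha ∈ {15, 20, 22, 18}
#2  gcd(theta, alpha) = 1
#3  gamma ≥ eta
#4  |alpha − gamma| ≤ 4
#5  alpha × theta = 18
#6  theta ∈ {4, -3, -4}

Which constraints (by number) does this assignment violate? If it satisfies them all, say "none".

#1 alpha = 18 is in {15, 20, 22, 18}  yes
#2 gcd(1, 18) = 1  yes
#3 gamma = 16, eta = 2; 16 ≥ 2  yes
#4 |18 − 16| = 2; 2 ≤ 4  yes
#5 alpha × theta = 18 × 1 = 18  yes
#6 theta = 1 is not in {4, -3, -4}  no

No — constraint 6 is not satisfied.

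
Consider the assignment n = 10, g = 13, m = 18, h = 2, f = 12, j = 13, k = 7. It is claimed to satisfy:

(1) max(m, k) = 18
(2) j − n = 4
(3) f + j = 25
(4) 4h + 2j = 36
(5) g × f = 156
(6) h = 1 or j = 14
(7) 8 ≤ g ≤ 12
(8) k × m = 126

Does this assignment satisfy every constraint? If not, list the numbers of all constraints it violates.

(1) max(18, 7) = 18 — holds.
(2) j − n = 13 − 10 = 3, not 4 — fails.
(3) f + j = 12 + 13 = 25 — holds.
(4) 4h + 2j = 4(2) + 2(13) = 34, not 36 — fails.
(5) g × f = 13 × 12 = 156 — holds.
(6) h = 2 ≠ 1 and j = 13 ≠ 14; both disjuncts false — fails.
(7) g = 13 is outside [8, 12] — fails.
(8) k × m = 7 × 18 = 126 — holds.

The assignment fails constraints 2, 4, 6, and 7.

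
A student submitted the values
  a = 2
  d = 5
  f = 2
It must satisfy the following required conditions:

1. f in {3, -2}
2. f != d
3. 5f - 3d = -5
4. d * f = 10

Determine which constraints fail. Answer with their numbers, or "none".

The assignment fails constraint 1.

1. f = 2 is not in {3, -2}  ✗
2. f = 2, d = 5; distinct  ✓
3. 5f - 3d = 5(2) - 3(5) = -5  ✓
4. d * f = 5 * 2 = 10  ✓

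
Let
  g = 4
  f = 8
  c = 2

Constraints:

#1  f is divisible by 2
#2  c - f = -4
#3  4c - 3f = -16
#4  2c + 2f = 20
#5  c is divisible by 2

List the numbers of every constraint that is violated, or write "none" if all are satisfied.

Violated: 2.

#1 8 / 2 = 4, so 2 divides 8 — OK.
#2 c - f = 2 - 8 = -6, not -4 — violated.
#3 4c - 3f = 4(2) - 3(8) = -16 — OK.
#4 2c + 2f = 2(2) + 2(8) = 20 — OK.
#5 2 / 2 = 1, so 2 divides 2 — OK.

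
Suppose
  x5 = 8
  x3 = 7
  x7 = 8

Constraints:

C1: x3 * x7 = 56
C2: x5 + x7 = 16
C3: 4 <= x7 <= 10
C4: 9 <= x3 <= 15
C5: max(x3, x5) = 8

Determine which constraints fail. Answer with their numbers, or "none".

C1: x3 * x7 = 7 * 8 = 56  ✔
C2: x5 + x7 = 8 + 8 = 16  ✔
C3: x7 = 8 lies in [4, 10]  ✔
C4: x3 = 7 is outside [9, 15]  ✘
C5: max(7, 8) = 8  ✔

No — constraint 4 is not satisfied.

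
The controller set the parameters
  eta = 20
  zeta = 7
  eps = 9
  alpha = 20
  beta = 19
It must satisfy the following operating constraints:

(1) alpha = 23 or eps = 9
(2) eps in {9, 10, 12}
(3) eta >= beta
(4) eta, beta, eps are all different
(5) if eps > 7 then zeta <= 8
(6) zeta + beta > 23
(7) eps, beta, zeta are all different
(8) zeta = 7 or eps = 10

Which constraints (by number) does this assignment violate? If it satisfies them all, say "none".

(1) alpha = 20 ≠ 23, but eps = 9 = 9 (second disjunct)  OK
(2) eps = 9 is in {9, 10, 12}  OK
(3) eta = 20, beta = 19; 20 ≥ 19  OK
(4) values 20, 19, 9 are pairwise distinct  OK
(5) eps = 9 > 7, so we need zeta ≤ 8; zeta = 7 ≤ 8  OK
(6) zeta + beta = 7 + 19 = 26; 26 > 23  OK
(7) values 9, 19, 7 are pairwise distinct  OK
(8) zeta = 7 = 7 (first disjunct)  OK

All constraints are satisfied.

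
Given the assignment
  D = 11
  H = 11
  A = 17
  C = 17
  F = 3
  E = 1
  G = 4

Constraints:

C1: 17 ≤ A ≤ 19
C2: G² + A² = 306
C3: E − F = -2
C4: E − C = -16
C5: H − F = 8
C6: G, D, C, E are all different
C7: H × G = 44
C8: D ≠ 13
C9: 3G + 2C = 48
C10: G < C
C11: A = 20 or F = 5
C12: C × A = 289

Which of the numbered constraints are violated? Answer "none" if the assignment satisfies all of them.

The assignment fails constraints 2, 9, 11.

C1: A = 17 lies in [17, 19] — holds.
C2: G² + A² = 4² + 17² = 16 + 289 = 305, not 306 — fails.
C3: E − F = 1 − 3 = -2 — holds.
C4: E − C = 1 − 17 = -16 — holds.
C5: H − F = 11 − 3 = 8 — holds.
C6: values 4, 11, 17, 1 are pairwise distinct — holds.
C7: H × G = 11 × 4 = 44 — holds.
C8: D = 11, and 11 ≠ 13 — holds.
C9: 3G + 2C = 3(4) + 2(17) = 46, not 48 — fails.
C10: G = 4, C = 17; 4 < 17 — holds.
C11: A = 17 ≠ 20 and F = 3 ≠ 5; both disjuncts false — fails.
C12: C × A = 17 × 17 = 289 — holds.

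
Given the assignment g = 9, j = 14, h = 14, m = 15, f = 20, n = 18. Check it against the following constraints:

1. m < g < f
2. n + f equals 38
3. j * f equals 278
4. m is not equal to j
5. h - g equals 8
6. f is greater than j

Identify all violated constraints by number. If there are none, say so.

No — constraints 1, 3, 5 are not satisfied.

1. values 15, 9, 20; m = 15 is not < g = 9 — violated.
2. n + f = 18 + 20 = 38 — satisfied.
3. j * f = 14 * 20 = 280, not 278 — violated.
4. m = 15, j = 14; distinct — satisfied.
5. h - g = 14 - 9 = 5, not 8 — violated.
6. f = 20, j = 14; 20 > 14 — satisfied.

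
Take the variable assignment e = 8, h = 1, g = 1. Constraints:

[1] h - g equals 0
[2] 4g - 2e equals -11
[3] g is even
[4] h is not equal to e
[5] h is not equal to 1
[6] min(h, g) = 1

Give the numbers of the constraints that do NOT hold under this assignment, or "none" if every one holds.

No — constraints 2, 3, and 5 are not satisfied.

[1] h - g = 1 - 1 = 0 — holds.
[2] 4g - 2e = 4(1) - 2(8) = -12, not -11 — fails.
[3] g = 1 is odd — fails.
[4] h = 1, e = 8; distinct — holds.
[5] h = 1, but 1 is required to differ — fails.
[6] min(1, 1) = 1 — holds.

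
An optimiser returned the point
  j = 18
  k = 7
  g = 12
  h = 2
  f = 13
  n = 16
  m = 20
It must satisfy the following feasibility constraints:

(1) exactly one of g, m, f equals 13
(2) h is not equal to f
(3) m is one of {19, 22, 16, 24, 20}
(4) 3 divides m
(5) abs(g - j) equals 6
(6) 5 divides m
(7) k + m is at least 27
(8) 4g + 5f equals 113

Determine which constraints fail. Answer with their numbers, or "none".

(1) g=12, m=20, f=13; 1 of them equals 13  holds
(2) h = 2, f = 13; distinct  holds
(3) m = 20 is in {19, 22, 16, 24, 20}  holds
(4) 20 = 3*6 + 2, so 3 does not divide 20  fails
(5) abs(12 - 18) = 6  holds
(6) 20 / 5 = 4, so 5 divides 20  holds
(7) k + m = 7 + 20 = 27; 27 ≥ 27  holds
(8) 4g + 5f = 4(12) + 5(13) = 113  holds

Violated: 4.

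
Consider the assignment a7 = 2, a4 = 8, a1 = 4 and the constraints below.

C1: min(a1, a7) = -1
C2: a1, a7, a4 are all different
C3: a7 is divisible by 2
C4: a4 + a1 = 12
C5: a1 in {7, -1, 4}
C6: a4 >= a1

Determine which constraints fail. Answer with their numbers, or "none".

Violated: 1.

C1: min(4, 2) = 2, not -1 — fails.
C2: values 4, 2, 8 are pairwise distinct — holds.
C3: 2 / 2 = 1, so 2 divides 2 — holds.
C4: a4 + a1 = 8 + 4 = 12 — holds.
C5: a1 = 4 is in {7, -1, 4} — holds.
C6: a4 = 8, a1 = 4; 8 ≥ 4 — holds.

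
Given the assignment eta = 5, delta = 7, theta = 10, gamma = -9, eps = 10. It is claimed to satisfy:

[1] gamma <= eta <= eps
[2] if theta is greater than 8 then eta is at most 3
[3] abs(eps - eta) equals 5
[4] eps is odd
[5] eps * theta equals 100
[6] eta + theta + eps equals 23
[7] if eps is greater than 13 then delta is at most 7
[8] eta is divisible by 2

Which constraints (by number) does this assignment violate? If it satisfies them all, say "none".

No — constraints 2, 4, 6, 8 are not satisfied.

[1] values -9 <= 5 <= 10 — satisfied.
[2] theta = 10 > 8, so we need eta ≤ 3; but eta = 5 > 3 — violated.
[3] abs(10 - 5) = 5 — satisfied.
[4] eps = 10 is even — violated.
[5] eps * theta = 10 * 10 = 100 — satisfied.
[6] eta + theta + eps = 5 + 10 + 10 = 25, not 23 — violated.
[7] eps = 10, not > 13; antecedent false, conditional vacuously true — satisfied.
[8] 5 = 2*2 + 1, so 2 does not divide 5 — violated.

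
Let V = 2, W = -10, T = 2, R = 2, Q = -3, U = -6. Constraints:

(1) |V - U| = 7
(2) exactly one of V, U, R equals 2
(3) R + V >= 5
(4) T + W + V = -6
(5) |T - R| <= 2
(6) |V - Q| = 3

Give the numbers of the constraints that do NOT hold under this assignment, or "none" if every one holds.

Violated: 1, 2, 3, and 6.

(1) |2 - (-6)| = 8, not 7 — violated.
(2) V=2, U=-6, R=2; 2 of them equal 2, not exactly one — violated.
(3) R + V = 2 + 2 = 4; 4 < 5, bound 5 not met — violated.
(4) T + W + V = 2 + (-10) + 2 = -6 — OK.
(5) |2 - 2| = 0; 0 ≤ 2 — OK.
(6) |2 - (-3)| = 5, not 3 — violated.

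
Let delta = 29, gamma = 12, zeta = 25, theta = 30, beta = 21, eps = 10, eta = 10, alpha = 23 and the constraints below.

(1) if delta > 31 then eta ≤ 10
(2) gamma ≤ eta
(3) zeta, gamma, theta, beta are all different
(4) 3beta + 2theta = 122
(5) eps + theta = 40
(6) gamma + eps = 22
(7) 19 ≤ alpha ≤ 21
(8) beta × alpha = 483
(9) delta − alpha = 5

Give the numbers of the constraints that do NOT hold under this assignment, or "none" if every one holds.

No — constraints 2, 4, 7, and 9 are not satisfied.

(1) delta = 29, not > 31; antecedent false, conditional vacuously true — holds.
(2) gamma = 12, eta = 10; 12 > 10 (want ≤) — does not hold.
(3) values 25, 12, 30, 21 are pairwise distinct — holds.
(4) 3beta + 2theta = 3(21) + 2(30) = 123, not 122 — does not hold.
(5) eps + theta = 10 + 30 = 40 — holds.
(6) gamma + eps = 12 + 10 = 22 — holds.
(7) alpha = 23 is outside [19, 21] — does not hold.
(8) beta × alpha = 21 × 23 = 483 — holds.
(9) delta − alpha = 29 − 23 = 6, not 5 — does not hold.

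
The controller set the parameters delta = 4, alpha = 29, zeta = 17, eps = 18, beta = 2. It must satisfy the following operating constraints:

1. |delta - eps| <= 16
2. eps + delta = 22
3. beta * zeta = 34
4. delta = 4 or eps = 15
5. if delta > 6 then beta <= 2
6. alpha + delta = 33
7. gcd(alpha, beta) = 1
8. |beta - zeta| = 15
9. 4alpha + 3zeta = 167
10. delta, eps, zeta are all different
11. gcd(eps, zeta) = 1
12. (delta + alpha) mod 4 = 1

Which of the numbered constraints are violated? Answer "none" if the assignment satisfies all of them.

All constraints are satisfied.

1. |4 - 18| = 14; 14 ≤ 16  yes
2. eps + delta = 18 + 4 = 22  yes
3. beta * zeta = 2 * 17 = 34  yes
4. delta = 4 = 4 (first disjunct)  yes
5. delta = 4, not > 6; antecedent false, conditional vacuously true  yes
6. alpha + delta = 29 + 4 = 33  yes
7. gcd(29, 2) = 1  yes
8. |2 - 17| = 15  yes
9. 4alpha + 3zeta = 4(29) + 3(17) = 167  yes
10. values 4, 18, 17 are pairwise distinct  yes
11. gcd(18, 17) = 1  yes
12. delta + alpha = 33; 33 mod 4 = 1  yes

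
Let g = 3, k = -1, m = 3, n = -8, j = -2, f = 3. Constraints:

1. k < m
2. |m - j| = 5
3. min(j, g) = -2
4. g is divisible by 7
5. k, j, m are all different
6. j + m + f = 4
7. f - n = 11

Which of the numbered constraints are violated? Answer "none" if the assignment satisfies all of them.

1. k = -1, m = 3; -1 < 3 — satisfied.
2. |3 - (-2)| = 5 — satisfied.
3. min(-2, 3) = -2 — satisfied.
4. 3 = 7*0 + 3, so 7 does not divide 3 — violated.
5. values -1, -2, 3 are pairwise distinct — satisfied.
6. j + m + f = -2 + 3 + 3 = 4 — satisfied.
7. f - n = 3 - (-8) = 11 — satisfied.

Constraint 4 does not hold.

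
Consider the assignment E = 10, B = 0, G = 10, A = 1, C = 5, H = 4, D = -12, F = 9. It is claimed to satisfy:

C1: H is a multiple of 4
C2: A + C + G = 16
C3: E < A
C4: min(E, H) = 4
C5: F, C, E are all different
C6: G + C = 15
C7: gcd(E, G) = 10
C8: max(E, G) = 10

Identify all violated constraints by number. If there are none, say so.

C1: 4 / 4 = 1, so 4 divides 4  OK
C2: A + C + G = 1 + 5 + 10 = 16  OK
C3: E = 10, A = 1; 10 ≥ 1 (want <)  FAIL
C4: min(10, 4) = 4  OK
C5: values 9, 5, 10 are pairwise distinct  OK
C6: G + C = 10 + 5 = 15  OK
C7: gcd(10, 10) = 10  OK
C8: max(10, 10) = 10  OK

Constraint 3 does not hold.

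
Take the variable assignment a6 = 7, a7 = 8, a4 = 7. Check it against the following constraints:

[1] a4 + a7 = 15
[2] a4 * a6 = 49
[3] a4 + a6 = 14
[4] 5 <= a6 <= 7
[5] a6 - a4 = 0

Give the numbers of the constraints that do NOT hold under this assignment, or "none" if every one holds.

[1] a4 + a7 = 7 + 8 = 15 — holds.
[2] a4 * a6 = 7 * 7 = 49 — holds.
[3] a4 + a6 = 7 + 7 = 14 — holds.
[4] a6 = 7 lies in [5, 7] — holds.
[5] a6 - a4 = 7 - 7 = 0 — holds.

None — every constraint holds.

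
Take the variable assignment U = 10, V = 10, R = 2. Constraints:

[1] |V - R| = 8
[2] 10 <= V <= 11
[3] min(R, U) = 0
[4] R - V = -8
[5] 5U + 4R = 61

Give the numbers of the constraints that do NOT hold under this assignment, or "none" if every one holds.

[1] |10 - 2| = 8 — satisfied.
[2] V = 10 lies in [10, 11] — satisfied.
[3] min(2, 10) = 2, not 0 — violated.
[4] R - V = 2 - 10 = -8 — satisfied.
[5] 5U + 4R = 5(10) + 4(2) = 58, not 61 — violated.

Constraints 3 and 5 do not hold.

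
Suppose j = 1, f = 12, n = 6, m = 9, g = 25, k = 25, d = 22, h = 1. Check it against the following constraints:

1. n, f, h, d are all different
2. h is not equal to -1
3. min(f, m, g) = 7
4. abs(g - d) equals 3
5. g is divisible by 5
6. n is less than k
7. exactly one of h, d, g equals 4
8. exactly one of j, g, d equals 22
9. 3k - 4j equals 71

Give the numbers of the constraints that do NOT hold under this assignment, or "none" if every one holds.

Constraints 3 and 7 are violated.

1. values 6, 12, 1, 22 are pairwise distinct — OK.
2. h = 1, and 1 ≠ -1 — OK.
3. min(12, 9, 25) = 9, not 7 — violated.
4. abs(25 - 22) = 3 — OK.
5. 25 / 5 = 5, so 5 divides 25 — OK.
6. n = 6, k = 25; 6 < 25 — OK.
7. h=1, d=22, g=25; 0 of them equal 4, not exactly one — violated.
8. j=1, g=25, d=22; 1 of them equals 22 — OK.
9. 3k - 4j = 3(25) - 4(1) = 71 — OK.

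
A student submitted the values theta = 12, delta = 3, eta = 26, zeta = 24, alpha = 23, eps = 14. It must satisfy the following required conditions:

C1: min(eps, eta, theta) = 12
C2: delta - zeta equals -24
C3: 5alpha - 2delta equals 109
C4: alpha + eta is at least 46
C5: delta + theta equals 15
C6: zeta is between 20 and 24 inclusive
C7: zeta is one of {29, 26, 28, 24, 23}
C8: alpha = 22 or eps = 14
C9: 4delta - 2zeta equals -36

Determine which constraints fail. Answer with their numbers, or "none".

No — constraint 2 is not satisfied.

C1: min(14, 26, 12) = 12 — OK.
C2: delta - zeta = 3 - 24 = -21, not -24 — violated.
C3: 5alpha - 2delta = 5(23) - 2(3) = 109 — OK.
C4: alpha + eta = 23 + 26 = 49; 49 ≥ 46 — OK.
C5: delta + theta = 3 + 12 = 15 — OK.
C6: zeta = 24 lies in [20, 24] — OK.
C7: zeta = 24 is in {29, 26, 28, 24, 23} — OK.
C8: alpha = 23 ≠ 22, but eps = 14 = 14 (second disjunct) — OK.
C9: 4delta - 2zeta = 4(3) - 2(24) = -36 — OK.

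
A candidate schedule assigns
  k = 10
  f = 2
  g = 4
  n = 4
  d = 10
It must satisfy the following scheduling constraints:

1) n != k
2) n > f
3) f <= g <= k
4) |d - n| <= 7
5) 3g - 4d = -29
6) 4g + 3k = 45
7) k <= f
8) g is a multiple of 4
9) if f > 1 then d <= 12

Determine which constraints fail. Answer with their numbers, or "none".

Constraints 5, 6, and 7 do not hold.

1) n = 4, k = 10; distinct  ✔
2) n = 4, f = 2; 4 > 2  ✔
3) values 2 <= 4 <= 10  ✔
4) |10 - 4| = 6; 6 ≤ 7  ✔
5) 3g - 4d = 3(4) - 4(10) = -28, not -29  ✘
6) 4g + 3k = 4(4) + 3(10) = 46, not 45  ✘
7) k = 10, f = 2; 10 > 2 (want ≤)  ✘
8) 4 / 4 = 1, so 4 divides 4  ✔
9) f = 2 > 1, so we need d ≤ 12; d = 10 ≤ 12  ✔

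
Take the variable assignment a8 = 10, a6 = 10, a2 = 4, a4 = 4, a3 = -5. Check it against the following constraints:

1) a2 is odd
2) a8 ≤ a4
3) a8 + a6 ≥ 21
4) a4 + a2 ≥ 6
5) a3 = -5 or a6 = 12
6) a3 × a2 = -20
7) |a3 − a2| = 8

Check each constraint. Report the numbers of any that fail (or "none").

Constraints 1, 2, 3, 7 are violated.

1) a2 = 4 is even — violated.
2) a8 = 10, a4 = 4; 10 > 4 (want ≤) — violated.
3) a8 + a6 = 10 + 10 = 20; 20 < 21, bound 21 not met — violated.
4) a4 + a2 = 4 + 4 = 8; 8 ≥ 6 — satisfied.
5) a3 = -5 = -5 (first disjunct) — satisfied.
6) a3 × a2 = -5 × 4 = -20 — satisfied.
7) |-5 − 4| = 9, not 8 — violated.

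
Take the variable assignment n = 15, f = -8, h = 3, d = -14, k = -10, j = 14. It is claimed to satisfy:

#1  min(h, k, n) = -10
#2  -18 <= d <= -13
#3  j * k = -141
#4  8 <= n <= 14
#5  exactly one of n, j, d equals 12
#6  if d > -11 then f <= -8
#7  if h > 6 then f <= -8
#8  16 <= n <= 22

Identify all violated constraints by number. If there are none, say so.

Constraints 3, 4, 5, and 8 do not hold.

#1 min(3, -10, 15) = -10 — holds.
#2 d = -14 lies in [-18, -13] — holds.
#3 j * k = 14 * (-10) = -140, not -141 — does not hold.
#4 n = 15 is outside [8, 14] — does not hold.
#5 n=15, j=14, d=-14; 0 of them equal 12, not exactly one — does not hold.
#6 d = -14, not > -11; antecedent false, conditional vacuously true — holds.
#7 h = 3, not > 6; antecedent false, conditional vacuously true — holds.
#8 n = 15 is outside [16, 22] — does not hold.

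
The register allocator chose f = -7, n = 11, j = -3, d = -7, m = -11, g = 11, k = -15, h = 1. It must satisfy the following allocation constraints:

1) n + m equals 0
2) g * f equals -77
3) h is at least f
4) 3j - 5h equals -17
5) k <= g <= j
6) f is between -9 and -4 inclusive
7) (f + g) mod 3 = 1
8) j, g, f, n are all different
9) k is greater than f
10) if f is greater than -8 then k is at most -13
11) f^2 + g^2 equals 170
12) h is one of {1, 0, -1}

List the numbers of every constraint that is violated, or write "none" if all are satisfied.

Constraints 4, 5, 8, and 9 do not hold.

1) n + m = 11 + (-11) = 0  ✓
2) g * f = 11 * (-7) = -77  ✓
3) h = 1, f = -7; 1 ≥ -7  ✓
4) 3j - 5h = 3(-3) - 5(1) = -14, not -17  ✗
5) values -15, 11, -3; g = 11 is not <= j = -3  ✗
6) f = -7 lies in [-9, -4]  ✓
7) f + g = 4; 4 mod 3 = 1  ✓
8) g = n = 11, not all different  ✗
9) k = -15, f = -7; -15 ≤ -7 (want >)  ✗
10) f = -7 > -8, so we need k ≤ -13; k = -15 ≤ -13  ✓
11) f^2 + g^2 = (-7)^2 + 11^2 = 49 + 121 = 170  ✓
12) h = 1 is in {1, 0, -1}  ✓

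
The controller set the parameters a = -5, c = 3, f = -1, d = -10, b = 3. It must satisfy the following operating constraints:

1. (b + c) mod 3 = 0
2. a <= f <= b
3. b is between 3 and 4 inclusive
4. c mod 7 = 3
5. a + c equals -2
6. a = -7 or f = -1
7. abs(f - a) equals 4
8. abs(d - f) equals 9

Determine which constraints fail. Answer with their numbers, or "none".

None — every constraint holds.

1. b + c = 6; 6 mod 3 = 0 — OK.
2. values -5 <= -1 <= 3 — OK.
3. b = 3 lies in [3, 4] — OK.
4. 3 mod 7 = 3 — OK.
5. a + c = -5 + 3 = -2 — OK.
6. a = -5 ≠ -7, but f = -1 = -1 (second disjunct) — OK.
7. abs(-1 - (-5)) = 4 — OK.
8. abs(-10 - (-1)) = 9 — OK.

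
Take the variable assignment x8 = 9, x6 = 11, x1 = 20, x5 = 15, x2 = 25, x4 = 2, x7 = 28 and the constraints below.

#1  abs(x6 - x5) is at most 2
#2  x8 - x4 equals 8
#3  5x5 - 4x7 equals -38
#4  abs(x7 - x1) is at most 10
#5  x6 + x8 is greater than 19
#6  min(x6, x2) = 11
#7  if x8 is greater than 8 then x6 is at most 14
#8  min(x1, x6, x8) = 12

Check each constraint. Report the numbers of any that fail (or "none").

Violated: 1, 2, 3, 8.

#1 abs(11 - 15) = 4; 4 > 2, exceeds bound 2  ✗
#2 x8 - x4 = 9 - 2 = 7, not 8  ✗
#3 5x5 - 4x7 = 5(15) - 4(28) = -37, not -38  ✗
#4 abs(28 - 20) = 8; 8 ≤ 10  ✓
#5 x6 + x8 = 11 + 9 = 20; 20 > 19  ✓
#6 min(11, 25) = 11  ✓
#7 x8 = 9 > 8, so we need x6 ≤ 14; x6 = 11 ≤ 14  ✓
#8 min(20, 11, 9) = 9, not 12  ✗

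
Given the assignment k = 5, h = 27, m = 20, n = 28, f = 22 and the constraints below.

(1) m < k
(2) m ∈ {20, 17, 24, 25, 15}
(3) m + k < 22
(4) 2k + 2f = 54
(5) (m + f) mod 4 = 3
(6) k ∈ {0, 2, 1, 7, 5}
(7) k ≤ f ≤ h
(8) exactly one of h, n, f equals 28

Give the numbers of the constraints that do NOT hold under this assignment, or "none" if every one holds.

The assignment fails constraints 1, 3, and 5.

(1) m = 20, k = 5; 20 ≥ 5 (want <)  ✘
(2) m = 20 is in {20, 17, 24, 25, 15}  ✔
(3) m + k = 20 + 5 = 25; 25 ≥ 22, bound 22 not met  ✘
(4) 2k + 2f = 2(5) + 2(22) = 54  ✔
(5) m + f = 42; 42 mod 4 = 2, not 3  ✘
(6) k = 5 is in {0, 2, 1, 7, 5}  ✔
(7) values 5 ≤ 22 ≤ 27  ✔
(8) h=27, n=28, f=22; 1 of them equals 28  ✔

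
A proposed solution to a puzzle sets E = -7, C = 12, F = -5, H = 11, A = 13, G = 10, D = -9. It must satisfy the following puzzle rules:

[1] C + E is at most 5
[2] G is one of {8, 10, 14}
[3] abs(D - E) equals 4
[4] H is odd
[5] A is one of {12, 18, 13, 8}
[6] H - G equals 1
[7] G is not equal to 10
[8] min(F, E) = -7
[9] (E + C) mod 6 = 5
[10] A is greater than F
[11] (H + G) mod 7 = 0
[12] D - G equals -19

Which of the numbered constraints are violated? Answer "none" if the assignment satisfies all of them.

Violated: 3, 7.

[1] C + E = 12 + (-7) = 5; 5 ≤ 5 — OK.
[2] G = 10 is in {8, 10, 14} — OK.
[3] abs(-9 - (-7)) = 2, not 4 — violated.
[4] H = 11 is odd — OK.
[5] A = 13 is in {12, 18, 13, 8} — OK.
[6] H - G = 11 - 10 = 1 — OK.
[7] G = 10, but 10 is required to differ — violated.
[8] min(-5, -7) = -7 — OK.
[9] E + C = 5; 5 mod 6 = 5 — OK.
[10] A = 13, F = -5; 13 > -5 — OK.
[11] H + G = 21; 21 mod 7 = 0 — OK.
[12] D - G = -9 - 10 = -19 — OK.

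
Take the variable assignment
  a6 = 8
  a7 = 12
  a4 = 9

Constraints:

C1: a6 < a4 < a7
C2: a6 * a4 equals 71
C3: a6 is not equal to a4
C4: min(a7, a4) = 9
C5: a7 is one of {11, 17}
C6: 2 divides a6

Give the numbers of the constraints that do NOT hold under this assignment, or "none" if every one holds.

C1: values 8 < 9 < 12  holds
C2: a6 * a4 = 8 * 9 = 72, not 71  fails
C3: a6 = 8, a4 = 9; distinct  holds
C4: min(12, 9) = 9  holds
C5: a7 = 12 is not in {11, 17}  fails
C6: 8 / 2 = 4, so 2 divides 8  holds

The assignment fails constraints 2 and 5.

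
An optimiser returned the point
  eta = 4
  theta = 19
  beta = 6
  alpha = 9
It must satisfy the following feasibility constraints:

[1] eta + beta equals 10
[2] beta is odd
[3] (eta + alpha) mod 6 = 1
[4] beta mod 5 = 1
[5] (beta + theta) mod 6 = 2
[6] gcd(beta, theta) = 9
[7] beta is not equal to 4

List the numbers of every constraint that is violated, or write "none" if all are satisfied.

Constraints 2, 5, and 6 do not hold.

[1] eta + beta = 4 + 6 = 10 — OK.
[2] beta = 6 is even — violated.
[3] eta + alpha = 13; 13 mod 6 = 1 — OK.
[4] 6 mod 5 = 1 — OK.
[5] beta + theta = 25; 25 mod 6 = 1, not 2 — violated.
[6] gcd(6, 19) = 1, not 9 — violated.
[7] beta = 6, and 6 ≠ 4 — OK.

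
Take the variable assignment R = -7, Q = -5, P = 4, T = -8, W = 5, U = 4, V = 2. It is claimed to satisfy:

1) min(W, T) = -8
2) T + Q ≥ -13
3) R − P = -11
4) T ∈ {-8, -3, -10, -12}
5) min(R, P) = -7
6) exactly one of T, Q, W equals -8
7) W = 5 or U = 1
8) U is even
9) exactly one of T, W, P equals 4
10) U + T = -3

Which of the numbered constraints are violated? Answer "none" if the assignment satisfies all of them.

Constraint 10 does not hold.

1) min(5, -8) = -8 — satisfied.
2) T + Q = -8 + (-5) = -13; -13 ≥ -13 — satisfied.
3) R − P = -7 − 4 = -11 — satisfied.
4) T = -8 is in {-8, -3, -10, -12} — satisfied.
5) min(-7, 4) = -7 — satisfied.
6) T=-8, Q=-5, W=5; 1 of them equals -8 — satisfied.
7) W = 5 = 5 (first disjunct) — satisfied.
8) U = 4 is even — satisfied.
9) T=-8, W=5, P=4; 1 of them equals 4 — satisfied.
10) U + T = 4 + (-8) = -4, not -3 — violated.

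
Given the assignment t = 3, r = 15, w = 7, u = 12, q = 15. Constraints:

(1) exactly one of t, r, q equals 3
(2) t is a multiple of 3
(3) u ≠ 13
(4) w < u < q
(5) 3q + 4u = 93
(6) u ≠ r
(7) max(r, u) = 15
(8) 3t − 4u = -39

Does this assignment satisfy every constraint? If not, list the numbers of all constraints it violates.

All constraints are satisfied.

(1) t=3, r=15, q=15; 1 of them equals 3 — holds.
(2) 3 / 3 = 1, so 3 divides 3 — holds.
(3) u = 12, and 12 ≠ 13 — holds.
(4) values 7 < 12 < 15 — holds.
(5) 3q + 4u = 3(15) + 4(12) = 93 — holds.
(6) u = 12, r = 15; distinct — holds.
(7) max(15, 12) = 15 — holds.
(8) 3t − 4u = 3(3) − 4(12) = -39 — holds.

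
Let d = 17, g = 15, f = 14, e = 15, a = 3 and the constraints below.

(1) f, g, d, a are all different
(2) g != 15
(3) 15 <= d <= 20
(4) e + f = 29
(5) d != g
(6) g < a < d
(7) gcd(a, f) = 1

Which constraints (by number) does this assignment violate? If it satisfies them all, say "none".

The assignment fails constraints 2 and 6.

(1) values 14, 15, 17, 3 are pairwise distinct  ✓
(2) g = 15, but 15 is required to differ  ✗
(3) d = 17 lies in [15, 20]  ✓
(4) e + f = 15 + 14 = 29  ✓
(5) d = 17, g = 15; distinct  ✓
(6) values 15, 3, 17; g = 15 is not < a = 3  ✗
(7) gcd(3, 14) = 1  ✓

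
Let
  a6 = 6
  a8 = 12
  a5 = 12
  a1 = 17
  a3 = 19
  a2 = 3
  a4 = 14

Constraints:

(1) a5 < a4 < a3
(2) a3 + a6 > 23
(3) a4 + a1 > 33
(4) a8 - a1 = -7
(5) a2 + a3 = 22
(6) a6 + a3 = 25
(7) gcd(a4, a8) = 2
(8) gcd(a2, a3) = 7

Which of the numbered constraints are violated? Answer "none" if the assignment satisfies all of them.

Constraints 3, 4, 8 are violated.

(1) values 12 < 14 < 19 — holds.
(2) a3 + a6 = 19 + 6 = 25; 25 > 23 — holds.
(3) a4 + a1 = 14 + 17 = 31; 31 ≤ 33, bound 33 not met — does not hold.
(4) a8 - a1 = 12 - 17 = -5, not -7 — does not hold.
(5) a2 + a3 = 3 + 19 = 22 — holds.
(6) a6 + a3 = 6 + 19 = 25 — holds.
(7) gcd(14, 12) = 2 — holds.
(8) gcd(3, 19) = 1, not 7 — does not hold.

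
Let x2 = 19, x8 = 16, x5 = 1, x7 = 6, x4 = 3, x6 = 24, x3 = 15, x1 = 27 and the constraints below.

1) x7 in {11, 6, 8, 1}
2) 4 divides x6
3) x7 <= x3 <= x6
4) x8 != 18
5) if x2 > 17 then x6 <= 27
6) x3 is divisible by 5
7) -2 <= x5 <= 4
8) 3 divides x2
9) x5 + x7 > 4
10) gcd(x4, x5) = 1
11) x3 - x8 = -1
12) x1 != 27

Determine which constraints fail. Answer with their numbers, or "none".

Constraints 8 and 12 are violated.

1) x7 = 6 is in {11, 6, 8, 1}  OK
2) 24 / 4 = 6, so 4 divides 24  OK
3) values 6 <= 15 <= 24  OK
4) x8 = 16, and 16 ≠ 18  OK
5) x2 = 19 > 17, so we need x6 ≤ 27; x6 = 24 ≤ 27  OK
6) 15 / 5 = 3, so 5 divides 15  OK
7) x5 = 1 lies in [-2, 4]  OK
8) 19 = 3*6 + 1, so 3 does not divide 19  FAIL
9) x5 + x7 = 1 + 6 = 7; 7 > 4  OK
10) gcd(3, 1) = 1  OK
11) x3 - x8 = 15 - 16 = -1  OK
12) x1 = 27, but 27 is required to differ  FAIL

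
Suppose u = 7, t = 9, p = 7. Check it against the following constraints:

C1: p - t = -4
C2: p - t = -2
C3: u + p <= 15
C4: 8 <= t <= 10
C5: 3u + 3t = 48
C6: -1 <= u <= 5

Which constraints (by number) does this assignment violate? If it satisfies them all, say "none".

No — constraints 1 and 6 are not satisfied.

C1: p - t = 7 - 9 = -2, not -4 — does not hold.
C2: p - t = 7 - 9 = -2 — holds.
C3: u + p = 7 + 7 = 14; 14 ≤ 15 — holds.
C4: t = 9 lies in [8, 10] — holds.
C5: 3u + 3t = 3(7) + 3(9) = 48 — holds.
C6: u = 7 is outside [-1, 5] — does not hold.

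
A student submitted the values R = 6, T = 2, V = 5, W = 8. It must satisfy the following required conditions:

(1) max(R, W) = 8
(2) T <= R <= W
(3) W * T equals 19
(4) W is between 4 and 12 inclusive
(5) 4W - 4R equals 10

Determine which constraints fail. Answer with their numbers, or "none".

(1) max(6, 8) = 8  holds
(2) values 2 <= 6 <= 8  holds
(3) W * T = 8 * 2 = 16, not 19  fails
(4) W = 8 lies in [4, 12]  holds
(5) 4W - 4R = 4(8) - 4(6) = 8, not 10  fails

Violated: 3, 5.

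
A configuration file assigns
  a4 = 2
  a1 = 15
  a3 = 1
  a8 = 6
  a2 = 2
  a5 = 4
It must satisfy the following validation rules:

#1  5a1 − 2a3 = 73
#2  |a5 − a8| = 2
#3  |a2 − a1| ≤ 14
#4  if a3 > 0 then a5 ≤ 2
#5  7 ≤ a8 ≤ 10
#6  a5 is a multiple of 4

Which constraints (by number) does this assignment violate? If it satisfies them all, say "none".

Constraints 4 and 5 are violated.

#1 5a1 − 2a3 = 5(15) − 2(1) = 73 — holds.
#2 |4 − 6| = 2 — holds.
#3 |2 − 15| = 13; 13 ≤ 14 — holds.
#4 a3 = 1 > 0, so we need a5 ≤ 2; but a5 = 4 > 2 — does not hold.
#5 a8 = 6 is outside [7, 10] — does not hold.
#6 4 / 4 = 1, so 4 divides 4 — holds.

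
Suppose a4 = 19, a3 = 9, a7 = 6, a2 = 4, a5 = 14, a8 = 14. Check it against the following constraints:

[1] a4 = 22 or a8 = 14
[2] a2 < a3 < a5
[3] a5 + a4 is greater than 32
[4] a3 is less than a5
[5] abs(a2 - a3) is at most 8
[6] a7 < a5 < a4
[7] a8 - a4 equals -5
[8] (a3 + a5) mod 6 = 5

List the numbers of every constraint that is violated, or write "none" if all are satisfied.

[1] a4 = 19 ≠ 22, but a8 = 14 = 14 (second disjunct)  ✔
[2] values 4 < 9 < 14  ✔
[3] a5 + a4 = 14 + 19 = 33; 33 > 32  ✔
[4] a3 = 9, a5 = 14; 9 < 14  ✔
[5] abs(4 - 9) = 5; 5 ≤ 8  ✔
[6] values 6 < 14 < 19  ✔
[7] a8 - a4 = 14 - 19 = -5  ✔
[8] a3 + a5 = 23; 23 mod 6 = 5  ✔

Yes — all constraints hold.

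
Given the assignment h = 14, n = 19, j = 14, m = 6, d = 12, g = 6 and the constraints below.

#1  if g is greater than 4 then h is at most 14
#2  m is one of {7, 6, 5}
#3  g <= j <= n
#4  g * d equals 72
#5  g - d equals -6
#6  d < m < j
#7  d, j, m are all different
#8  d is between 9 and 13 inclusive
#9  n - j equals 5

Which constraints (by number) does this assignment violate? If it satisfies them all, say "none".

#1 g = 6 > 4, so we need h ≤ 14; h = 14 ≤ 14 — holds.
#2 m = 6 is in {7, 6, 5} — holds.
#3 values 6 <= 14 <= 19 — holds.
#4 g * d = 6 * 12 = 72 — holds.
#5 g - d = 6 - 12 = -6 — holds.
#6 values 12, 6, 14; d = 12 is not < m = 6 — does not hold.
#7 values 12, 14, 6 are pairwise distinct — holds.
#8 d = 12 lies in [9, 13] — holds.
#9 n - j = 19 - 14 = 5 — holds.

No — constraint 6 is not satisfied.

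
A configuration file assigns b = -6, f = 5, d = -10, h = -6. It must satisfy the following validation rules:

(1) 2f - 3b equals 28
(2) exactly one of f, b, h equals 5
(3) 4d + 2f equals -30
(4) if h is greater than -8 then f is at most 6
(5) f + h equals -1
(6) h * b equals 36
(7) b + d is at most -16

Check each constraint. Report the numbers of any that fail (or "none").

No violations.

(1) 2f - 3b = 2(5) - 3(-6) = 28 — satisfied.
(2) f=5, b=-6, h=-6; 1 of them equals 5 — satisfied.
(3) 4d + 2f = 4(-10) + 2(5) = -30 — satisfied.
(4) h = -6 > -8, so we need f ≤ 6; f = 5 ≤ 6 — satisfied.
(5) f + h = 5 + (-6) = -1 — satisfied.
(6) h * b = -6 * (-6) = 36 — satisfied.
(7) b + d = -6 + (-10) = -16; -16 ≤ -16 — satisfied.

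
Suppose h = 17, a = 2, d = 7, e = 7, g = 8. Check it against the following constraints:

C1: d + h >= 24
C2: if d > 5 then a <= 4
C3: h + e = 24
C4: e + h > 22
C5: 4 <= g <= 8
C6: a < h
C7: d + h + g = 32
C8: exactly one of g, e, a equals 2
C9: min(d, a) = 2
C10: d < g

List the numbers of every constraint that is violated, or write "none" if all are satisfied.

C1: d + h = 7 + 17 = 24; 24 ≥ 24  ✔
C2: d = 7 > 5, so we need a ≤ 4; a = 2 ≤ 4  ✔
C3: h + e = 17 + 7 = 24  ✔
C4: e + h = 7 + 17 = 24; 24 > 22  ✔
C5: g = 8 lies in [4, 8]  ✔
C6: a = 2, h = 17; 2 < 17  ✔
C7: d + h + g = 7 + 17 + 8 = 32  ✔
C8: g=8, e=7, a=2; 1 of them equals 2  ✔
C9: min(7, 2) = 2  ✔
C10: d = 7, g = 8; 7 < 8  ✔

The assignment satisfies every constraint.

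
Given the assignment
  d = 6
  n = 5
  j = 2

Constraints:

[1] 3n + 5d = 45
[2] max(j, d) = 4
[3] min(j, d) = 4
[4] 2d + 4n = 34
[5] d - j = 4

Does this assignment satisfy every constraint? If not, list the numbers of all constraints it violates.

[1] 3n + 5d = 3(5) + 5(6) = 45  true
[2] max(2, 6) = 6, not 4  false
[3] min(2, 6) = 2, not 4  false
[4] 2d + 4n = 2(6) + 4(5) = 32, not 34  false
[5] d - j = 6 - 2 = 4  true

Constraints 2, 3, and 4 are violated.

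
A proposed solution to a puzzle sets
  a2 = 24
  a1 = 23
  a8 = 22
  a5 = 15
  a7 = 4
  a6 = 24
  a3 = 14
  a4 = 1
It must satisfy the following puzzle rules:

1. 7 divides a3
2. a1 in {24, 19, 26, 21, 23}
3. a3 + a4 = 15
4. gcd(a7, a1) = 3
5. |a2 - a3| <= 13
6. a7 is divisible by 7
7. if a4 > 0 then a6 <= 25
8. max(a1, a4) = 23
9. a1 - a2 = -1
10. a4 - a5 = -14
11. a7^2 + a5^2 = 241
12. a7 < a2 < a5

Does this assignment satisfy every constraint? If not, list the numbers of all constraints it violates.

1. 14 / 7 = 2, so 7 divides 14 — satisfied.
2. a1 = 23 is in {24, 19, 26, 21, 23} — satisfied.
3. a3 + a4 = 14 + 1 = 15 — satisfied.
4. gcd(4, 23) = 1, not 3 — violated.
5. |24 - 14| = 10; 10 ≤ 13 — satisfied.
6. 4 = 7*0 + 4, so 7 does not divide 4 — violated.
7. a4 = 1 > 0, so we need a6 ≤ 25; a6 = 24 ≤ 25 — satisfied.
8. max(23, 1) = 23 — satisfied.
9. a1 - a2 = 23 - 24 = -1 — satisfied.
10. a4 - a5 = 1 - 15 = -14 — satisfied.
11. a7^2 + a5^2 = 4^2 + 15^2 = 16 + 225 = 241 — satisfied.
12. values 4, 24, 15; a2 = 24 is not < a5 = 15 — violated.

Constraints 4, 6, 12 do not hold.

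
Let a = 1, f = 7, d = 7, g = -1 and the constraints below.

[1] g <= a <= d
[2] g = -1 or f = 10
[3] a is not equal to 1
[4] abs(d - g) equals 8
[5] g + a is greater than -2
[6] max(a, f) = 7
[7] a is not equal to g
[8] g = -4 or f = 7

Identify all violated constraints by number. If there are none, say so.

[1] values -1 <= 1 <= 7  ✔
[2] g = -1 = -1 (first disjunct)  ✔
[3] a = 1, but 1 is required to differ  ✘
[4] abs(7 - (-1)) = 8  ✔
[5] g + a = -1 + 1 = 0; 0 > -2  ✔
[6] max(1, 7) = 7  ✔
[7] a = 1, g = -1; distinct  ✔
[8] g = -1 ≠ -4, but f = 7 = 7 (second disjunct)  ✔

No — constraint 3 is not satisfied.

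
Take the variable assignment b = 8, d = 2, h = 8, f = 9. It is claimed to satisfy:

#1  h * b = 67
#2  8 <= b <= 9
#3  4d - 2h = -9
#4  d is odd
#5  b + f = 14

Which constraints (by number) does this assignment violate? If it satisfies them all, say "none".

The assignment fails constraints 1, 3, 4, and 5.

#1 h * b = 8 * 8 = 64, not 67  fails
#2 b = 8 lies in [8, 9]  holds
#3 4d - 2h = 4(2) - 2(8) = -8, not -9  fails
#4 d = 2 is even  fails
#5 b + f = 8 + 9 = 17, not 14  fails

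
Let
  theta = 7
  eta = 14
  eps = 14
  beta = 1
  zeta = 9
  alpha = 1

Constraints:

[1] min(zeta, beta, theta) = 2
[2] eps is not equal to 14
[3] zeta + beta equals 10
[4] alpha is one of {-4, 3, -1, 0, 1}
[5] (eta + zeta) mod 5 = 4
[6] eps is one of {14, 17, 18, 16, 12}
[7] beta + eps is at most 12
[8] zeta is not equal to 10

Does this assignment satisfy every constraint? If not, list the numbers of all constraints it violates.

[1] min(9, 1, 7) = 1, not 2  false
[2] eps = 14, but 14 is required to differ  false
[3] zeta + beta = 9 + 1 = 10  true
[4] alpha = 1 is in {-4, 3, -1, 0, 1}  true
[5] eta + zeta = 23; 23 mod 5 = 3, not 4  false
[6] eps = 14 is in {14, 17, 18, 16, 12}  true
[7] beta + eps = 1 + 14 = 15; 15 > 12, bound 12 not met  false
[8] zeta = 9, and 9 ≠ 10  true

Constraints 1, 2, 5, and 7 do not hold.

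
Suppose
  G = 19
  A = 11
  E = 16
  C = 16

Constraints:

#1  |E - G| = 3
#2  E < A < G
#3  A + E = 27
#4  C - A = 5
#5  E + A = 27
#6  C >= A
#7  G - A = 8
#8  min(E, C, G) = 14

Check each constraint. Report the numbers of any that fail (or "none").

#1 |16 - 19| = 3  true
#2 values 16, 11, 19; E = 16 is not < A = 11  false
#3 A + E = 11 + 16 = 27  true
#4 C - A = 16 - 11 = 5  true
#5 E + A = 16 + 11 = 27  true
#6 C = 16, A = 11; 16 ≥ 11  true
#7 G - A = 19 - 11 = 8  true
#8 min(16, 16, 19) = 16, not 14  false

Constraints 2 and 8 do not hold.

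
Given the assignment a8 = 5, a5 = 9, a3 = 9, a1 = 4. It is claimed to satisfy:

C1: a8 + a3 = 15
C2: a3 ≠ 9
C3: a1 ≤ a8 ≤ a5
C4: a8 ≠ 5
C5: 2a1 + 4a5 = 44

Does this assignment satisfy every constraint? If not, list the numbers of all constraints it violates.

Violated: 1, 2, and 4.

C1: a8 + a3 = 5 + 9 = 14, not 15 — violated.
C2: a3 = 9, but 9 is required to differ — violated.
C3: values 4 ≤ 5 ≤ 9 — satisfied.
C4: a8 = 5, but 5 is required to differ — violated.
C5: 2a1 + 4a5 = 2(4) + 4(9) = 44 — satisfied.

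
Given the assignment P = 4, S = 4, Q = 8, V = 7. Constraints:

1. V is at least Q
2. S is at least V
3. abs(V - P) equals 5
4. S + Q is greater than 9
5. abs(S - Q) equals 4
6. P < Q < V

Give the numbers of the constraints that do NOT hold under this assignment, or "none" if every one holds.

Constraints 1, 2, 3, and 6 do not hold.

1. V = 7, Q = 8; 7 < 8 (want ≥)  false
2. S = 4, V = 7; 4 < 7 (want ≥)  false
3. abs(7 - 4) = 3, not 5  false
4. S + Q = 4 + 8 = 12; 12 > 9  true
5. abs(4 - 8) = 4  true
6. values 4, 8, 7; Q = 8 is not < V = 7  false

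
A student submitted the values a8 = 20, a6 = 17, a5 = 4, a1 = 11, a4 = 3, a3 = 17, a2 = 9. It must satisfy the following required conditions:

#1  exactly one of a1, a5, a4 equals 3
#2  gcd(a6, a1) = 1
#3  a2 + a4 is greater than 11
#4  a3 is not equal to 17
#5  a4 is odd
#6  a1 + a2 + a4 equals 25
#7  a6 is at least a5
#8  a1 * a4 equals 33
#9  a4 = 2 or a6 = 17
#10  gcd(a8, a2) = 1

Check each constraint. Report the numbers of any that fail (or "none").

Constraints 4 and 6 do not hold.

#1 a1=11, a5=4, a4=3; 1 of them equals 3  OK
#2 gcd(17, 11) = 1  OK
#3 a2 + a4 = 9 + 3 = 12; 12 > 11  OK
#4 a3 = 17, but 17 is required to differ  FAIL
#5 a4 = 3 is odd  OK
#6 a1 + a2 + a4 = 11 + 9 + 3 = 23, not 25  FAIL
#7 a6 = 17, a5 = 4; 17 ≥ 4  OK
#8 a1 * a4 = 11 * 3 = 33  OK
#9 a4 = 3 ≠ 2, but a6 = 17 = 17 (second disjunct)  OK
#10 gcd(20, 9) = 1  OK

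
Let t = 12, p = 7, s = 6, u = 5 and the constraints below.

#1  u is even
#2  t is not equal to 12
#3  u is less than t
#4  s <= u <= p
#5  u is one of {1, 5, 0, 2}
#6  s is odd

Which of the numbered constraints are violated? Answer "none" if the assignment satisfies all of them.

Violated: 1, 2, 4, 6.

#1 u = 5 is odd — violated.
#2 t = 12, but 12 is required to differ — violated.
#3 u = 5, t = 12; 5 < 12 — OK.
#4 values 6, 5, 7; s = 6 is not <= u = 5 — violated.
#5 u = 5 is in {1, 5, 0, 2} — OK.
#6 s = 6 is even — violated.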